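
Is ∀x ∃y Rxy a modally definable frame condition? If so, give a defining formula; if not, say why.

Yes — defined by □p → ◇p

Yes: it is seriality, defined by the D schema □p → ◇p.
Suppose □p→◇p is valid. At any x set V(p)=W. Then □p at x, so ◇p at x, so x has a successor.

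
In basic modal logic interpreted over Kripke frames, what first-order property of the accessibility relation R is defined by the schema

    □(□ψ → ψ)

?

shift-reflexivity: ∀x ∀y (Rxy → Ryy)

This is the T□ axiom.
It corresponds to shift-reflexivity: ∀x ∀y (Rxy → Ryy).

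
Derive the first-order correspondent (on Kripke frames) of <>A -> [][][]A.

This is a Sahlqvist (Geach-type) schema ◇^1□^0A → □^3◇^0A.
Minimal-valuation argument: fix x; take any y with xR^1y and any z with xR^3z. Set V(A) to the set of worlds R-reachable from y in exactly 0 steps. Then □^0A holds at y, so the antecedent holds at x; validity forces ◇^0A at z, giving a w with zR^0w and yR^0w.
First-order correspondent: forall x forall y forall z ((xRy & x R^3 z) -> exists w (y = w & z = w)).

forall x forall y forall z ((xRy & x R^3 z) -> exists w (y = w & z = w))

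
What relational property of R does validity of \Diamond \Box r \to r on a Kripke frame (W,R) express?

Replacing r by ¬r and contraposing gives the equivalent schema r → □◇r.
Suppose r→□◇r is valid. Take Rxy and set V(r)={x}. Then r at x, so □◇r at x, so ◇r at y, so some z with Ryz has r; z=x, i.e. Ryx.
The converse is a direct semantic check.
So the correspondent is symmetry.

symmetry: \forall x \forall y (Rxy \to Ryx)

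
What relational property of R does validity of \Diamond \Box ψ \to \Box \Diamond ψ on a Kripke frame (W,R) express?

convergence: \forall x \forall y \forall z (Rxy \wedge Rxz \to \exists w (Ryw \wedge Rzw))

Suppose ◇□ψ→□◇ψ is valid. Take Rxy, Rxz and set V(ψ)={w : Ryw}. Then □ψ at y so ◇□ψ at x, so □◇ψ at x, so ◇ψ at z, giving w with Rzw and Ryw.
The converse is a direct semantic check.
Frame condition: \forall x \forall y \forall z (Rxy \wedge Rxz \to \exists w (Ryw \wedge Rzw)).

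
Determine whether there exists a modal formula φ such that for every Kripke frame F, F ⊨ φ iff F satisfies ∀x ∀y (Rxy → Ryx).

Yes: it is symmetry, defined by the B schema r → □◇r.
Suppose r→□◇r is valid. Take Rxy and set V(r)={x}. Then r at x, so □◇r at x, so ◇r at y, so some z with Ryz has r; z=x, i.e. Ryx.

Yes — defined by r → □◇r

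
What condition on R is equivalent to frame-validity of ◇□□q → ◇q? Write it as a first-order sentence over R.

∀x ∀y (xRy → ∃w (yR²w ∧ xRw))

This is a Sahlqvist (Geach-type) schema ◇^1□^2q → □^0◇^1q.
Minimal-valuation argument: fix x; take any y with xR^1y and any z with xR^0z. Set V(q) to the set of worlds R-reachable from y in exactly 2 steps. Then □^2q holds at y, so the antecedent holds at x; validity forces ◇^1q at z, giving a w with zR^1w and yR^2w.
First-order correspondent: ∀x ∀y (xRy → ∃w (yR²w ∧ xRw)).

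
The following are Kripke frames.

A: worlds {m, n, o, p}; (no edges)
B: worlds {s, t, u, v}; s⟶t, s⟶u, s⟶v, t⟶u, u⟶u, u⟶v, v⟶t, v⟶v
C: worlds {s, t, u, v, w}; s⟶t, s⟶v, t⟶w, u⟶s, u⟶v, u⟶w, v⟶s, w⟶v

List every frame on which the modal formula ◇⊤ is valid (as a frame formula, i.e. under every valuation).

B, C

Frame correspondent (Sahlqvist): ∀x ∃y Rxy — i.e. seriality.
A: fails — world m has no successor.
B: condition met.
C: condition met.
Valid on: B, C.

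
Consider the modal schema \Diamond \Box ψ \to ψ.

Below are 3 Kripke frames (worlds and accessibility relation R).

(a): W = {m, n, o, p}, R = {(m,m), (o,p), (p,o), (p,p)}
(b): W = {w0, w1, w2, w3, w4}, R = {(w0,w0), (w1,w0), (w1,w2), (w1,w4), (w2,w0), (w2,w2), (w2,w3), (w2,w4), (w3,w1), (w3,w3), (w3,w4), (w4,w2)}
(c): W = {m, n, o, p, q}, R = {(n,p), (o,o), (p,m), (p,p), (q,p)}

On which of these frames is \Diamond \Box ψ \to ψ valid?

Frame correspondent (Sahlqvist): \forall x \forall y (Rxy \to Ryx) — i.e. symmetry.
(a): ✓.
(b): fails — Rw1w2 but not Rw2w1.
(c): fails — Rpm but not Rmp.

(a)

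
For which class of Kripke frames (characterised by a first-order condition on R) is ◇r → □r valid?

Partial functionality

Suppose ◇r→□r is valid. Take Rxy, Rxz and set V(r)={y}. Then ◇r at x, so □r at x, so r at z, i.e. z=y.
The converse is a direct semantic check.
So the correspondent is partial functionality.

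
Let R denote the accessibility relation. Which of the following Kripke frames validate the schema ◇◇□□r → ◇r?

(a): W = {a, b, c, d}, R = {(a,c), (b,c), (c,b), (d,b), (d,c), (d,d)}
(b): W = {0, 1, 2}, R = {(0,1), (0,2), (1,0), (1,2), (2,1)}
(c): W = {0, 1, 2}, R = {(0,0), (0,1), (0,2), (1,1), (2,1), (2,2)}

The schema corresponds to a generalized confluence (Geach) condition: ∀x ∀y (xR²y → ∃w (yR²w ∧ xRw)).
(a): fails — aR²b but no w with bR²w and aRw.
(b): fails — 2R²2 but no w with 2R²w and 2Rw.
(c): satisfies the condition.
Valid on: (c).

(c)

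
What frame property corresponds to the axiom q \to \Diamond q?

Reflexivity

This schema is equivalent to the T axiom □q → q.
It corresponds to reflexivity: \forall x Rxx.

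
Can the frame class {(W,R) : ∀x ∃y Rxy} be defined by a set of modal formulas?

Yes — defined by □q → ◇q

The condition is seriality. A defining modal formula is □q → ◇q.
Suppose □q→◇q is valid. At any x set V(q)=W. Then □q at x, so ◇q at x, so x has a successor.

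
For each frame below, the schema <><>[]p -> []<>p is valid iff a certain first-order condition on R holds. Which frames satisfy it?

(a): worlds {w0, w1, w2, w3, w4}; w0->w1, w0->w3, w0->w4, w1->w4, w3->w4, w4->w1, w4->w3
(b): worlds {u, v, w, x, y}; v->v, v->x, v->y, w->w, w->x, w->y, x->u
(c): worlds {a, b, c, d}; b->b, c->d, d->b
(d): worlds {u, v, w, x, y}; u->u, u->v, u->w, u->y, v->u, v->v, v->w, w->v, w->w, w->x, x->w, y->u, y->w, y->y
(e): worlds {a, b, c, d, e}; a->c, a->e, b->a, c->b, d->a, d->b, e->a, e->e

The schema corresponds to a generalized confluence (Geach) condition: forall x forall y forall z ((x R^2 y & xRz) -> exists w (yRw & zRw)).
(a): fails — w0R²w1, w0Rw4 but no w with w1Rw and w4Rw.
(b): fails — vR²u, vRv but no t with uRt and vRt.
(c): ✓.
(d): ✓.
(e): fails — aR²a, aRc but no w with aRw and cRw.

(c), (d)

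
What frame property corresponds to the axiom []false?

emptiness of R

□⊥ is valid iff no world has any successor (otherwise □⊥ fails at any world with one).
Conversely, any frame satisfying forall x forall y ~Rxy validates the schema.
Frame condition: forall x forall y ~Rxy.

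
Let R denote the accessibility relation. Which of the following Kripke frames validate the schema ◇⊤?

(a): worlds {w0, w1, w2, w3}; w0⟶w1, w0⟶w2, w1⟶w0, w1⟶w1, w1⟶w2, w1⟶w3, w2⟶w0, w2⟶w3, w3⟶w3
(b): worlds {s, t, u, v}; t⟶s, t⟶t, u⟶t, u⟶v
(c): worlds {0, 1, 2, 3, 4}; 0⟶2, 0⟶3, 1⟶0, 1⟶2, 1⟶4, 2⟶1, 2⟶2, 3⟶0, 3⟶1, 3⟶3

Frame correspondent (Sahlqvist): ∀x ∃y Rxy — i.e. seriality.
(a): ✓.
(b): fails — world s has no successor.
(c): fails — world 4 has no successor.
Valid on: (a).

(a)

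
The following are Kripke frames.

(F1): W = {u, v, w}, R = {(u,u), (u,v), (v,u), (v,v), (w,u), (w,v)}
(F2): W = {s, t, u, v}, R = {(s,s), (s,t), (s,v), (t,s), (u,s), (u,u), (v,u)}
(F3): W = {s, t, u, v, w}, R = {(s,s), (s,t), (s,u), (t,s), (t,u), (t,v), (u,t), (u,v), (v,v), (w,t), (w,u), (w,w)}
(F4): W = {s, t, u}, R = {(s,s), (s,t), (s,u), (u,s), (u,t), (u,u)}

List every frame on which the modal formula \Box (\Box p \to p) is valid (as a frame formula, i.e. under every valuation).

(F1)

Frame correspondent (Sahlqvist): \forall x \forall y (Rxy \to Ryy) — i.e. shift-reflexivity.
(F1): holds.
(F2): fails — Rsv but not Rvv.
(F3): fails — Rwt but not Rtt.
(F4): fails — Rut but not Rtt.
Valid on: (F1).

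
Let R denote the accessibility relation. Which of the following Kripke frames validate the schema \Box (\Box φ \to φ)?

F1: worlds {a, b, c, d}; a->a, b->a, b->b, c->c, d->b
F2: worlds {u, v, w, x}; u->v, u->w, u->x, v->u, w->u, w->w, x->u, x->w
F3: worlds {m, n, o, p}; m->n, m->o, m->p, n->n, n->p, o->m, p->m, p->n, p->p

This is the axiom for shift-reflexivity; its first-order frame correspondent is \forall x \forall y (Rxy \to Ryy).
F1: ✓.
F2: fails — Ruv but not Rvv.
F3: fails — Rom but not Rmm.
Valid on: F1.

F1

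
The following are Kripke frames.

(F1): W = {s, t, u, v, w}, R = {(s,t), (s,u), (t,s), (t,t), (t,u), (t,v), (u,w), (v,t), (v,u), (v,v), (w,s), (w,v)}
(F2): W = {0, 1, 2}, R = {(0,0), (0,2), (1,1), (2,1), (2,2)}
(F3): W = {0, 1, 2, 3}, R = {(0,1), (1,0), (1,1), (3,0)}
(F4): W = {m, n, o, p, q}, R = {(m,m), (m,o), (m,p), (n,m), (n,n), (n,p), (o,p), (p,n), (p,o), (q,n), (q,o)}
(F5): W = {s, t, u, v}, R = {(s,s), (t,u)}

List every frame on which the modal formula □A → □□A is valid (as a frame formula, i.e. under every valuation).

The schema corresponds to transitivity: ∀x ∀y ∀z (Rxy ∧ Ryz → Rxz).
(F1): fails — Ruw and Rwv but not Ruv.
(F2): fails — R02 and R21 but not R01.
(F3): fails — R01 and R10 but not R00.
(F4): fails — Rop and Rpn but not Ron.
(F5): holds.

(F5)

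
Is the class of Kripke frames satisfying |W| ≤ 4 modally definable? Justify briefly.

If a class were modally definable it would be closed under disjoint unions (Goldblatt–Thomason).
Any modal formula valid on each of 5 disjoint one-world frames is valid on their disjoint union (validity is preserved under disjoint unions). Each one-world frame has |W|=1≤4, but the union has |W|=5.
Hence having at most 4 worlds is not modally definable.

No — not modally definable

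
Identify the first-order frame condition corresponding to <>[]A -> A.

symmetry: forall x forall y (Rxy -> Ryx)

Equivalently (dual form): A → □◇A.
Suppose A→□◇A is valid. Take Rxy and set V(A)={x}. Then A at x, so □◇A at x, so ◇A at y, so some z with Ryz has A; z=x, i.e. Ryx.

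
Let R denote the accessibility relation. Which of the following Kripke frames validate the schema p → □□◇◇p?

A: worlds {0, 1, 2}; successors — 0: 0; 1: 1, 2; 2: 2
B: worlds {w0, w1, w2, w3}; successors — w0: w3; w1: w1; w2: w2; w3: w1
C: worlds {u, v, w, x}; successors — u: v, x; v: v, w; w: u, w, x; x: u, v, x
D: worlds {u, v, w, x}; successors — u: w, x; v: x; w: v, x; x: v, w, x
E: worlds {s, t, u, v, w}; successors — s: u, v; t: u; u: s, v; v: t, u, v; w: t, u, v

This is the axiom for a generalized confluence (Geach) condition; its first-order frame correspondent is ∀x ∀z (xR²z → ∃w (x = w ∧ zR²w)).
A: fails — 1R²2 but no w with 1=w and 2R²w.
B: fails — w0R²w1 but no w with w0=w and w1R²w.
C: condition met.
D: fails — uR²v but no t with u=t and vR²t.
E: fails — sR²u but no w* with s=w* and uR²w*.
Valid on: C.

C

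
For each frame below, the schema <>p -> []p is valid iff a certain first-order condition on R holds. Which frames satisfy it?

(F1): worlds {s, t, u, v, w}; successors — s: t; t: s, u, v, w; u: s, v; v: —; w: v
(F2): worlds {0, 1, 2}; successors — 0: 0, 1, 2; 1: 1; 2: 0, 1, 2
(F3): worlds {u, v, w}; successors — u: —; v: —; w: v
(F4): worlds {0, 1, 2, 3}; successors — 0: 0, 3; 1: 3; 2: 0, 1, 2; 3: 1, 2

Frame correspondent (Sahlqvist): forall x forall y forall z (Rxy & Rxz -> y = z) — i.e. partial functionality.
(F1): fails — t sees both s and u.
(F2): fails — 0 sees both 0 and 1.
(F3): condition met.
(F4): fails — 0 sees both 0 and 3.

(F3)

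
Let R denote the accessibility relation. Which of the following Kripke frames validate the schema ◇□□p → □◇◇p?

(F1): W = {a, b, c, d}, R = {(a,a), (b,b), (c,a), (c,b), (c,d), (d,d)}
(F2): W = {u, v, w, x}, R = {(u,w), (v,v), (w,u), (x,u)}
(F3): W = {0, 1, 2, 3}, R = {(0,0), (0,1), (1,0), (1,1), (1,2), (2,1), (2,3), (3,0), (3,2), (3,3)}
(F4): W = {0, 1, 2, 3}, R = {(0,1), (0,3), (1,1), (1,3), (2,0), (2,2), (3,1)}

This is the axiom for a generalized confluence (Geach) condition; its first-order frame correspondent is ∀x ∀y ∀z ((xRy ∧ xRz) → ∃w (yR²w ∧ zR²w)).
(F1): fails — cRa, cRb but no w with aR²w and bR²w.
(F2): condition met.
(F3): condition met.
(F4): condition met.
Valid on: (F2), (F3), (F4).

(F2), (F3), (F4)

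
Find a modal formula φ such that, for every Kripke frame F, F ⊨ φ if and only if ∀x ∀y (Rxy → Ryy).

□(□s → s)

This is shift-reflexivity; the standard corresponding axiom is T□: □(□s → s).
Suppose □(□s→s) is valid. Take Rxy and set V(s)={w : Ryw}. Then at y, □s holds; since □(□s→s) at x, □s→s at y, so s at y, i.e. Ryy.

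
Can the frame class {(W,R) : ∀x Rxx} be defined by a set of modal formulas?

Yes: it is reflexivity, defined by the T schema □p → p.
Suppose □p→p is valid. At any x set V(p)={w : Rxw}. Then □p holds at x, so p holds at x, i.e. Rxx.

Yes, by □p → p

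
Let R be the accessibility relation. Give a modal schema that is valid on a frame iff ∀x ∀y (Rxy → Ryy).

□(□q → q)

A defining formula is □(□q → q) (the T□ axiom).
Suppose □(□q→q) is valid. Take Rxy and set V(q)={w : Ryw}. Then at y, □q holds; since □(□q→q) at x, □q→q at y, so q at y, i.e. Ryy.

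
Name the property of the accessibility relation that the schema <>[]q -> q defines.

This is a form of the B axiom.
It corresponds to symmetry: forall x forall y (Rxy -> Ryx).

symmetry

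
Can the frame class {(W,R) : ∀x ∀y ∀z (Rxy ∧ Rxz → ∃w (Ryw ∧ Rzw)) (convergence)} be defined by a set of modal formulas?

Yes, by ◇□p → □◇p

Yes: it is convergence, defined by the .2 schema ◇□p → □◇p.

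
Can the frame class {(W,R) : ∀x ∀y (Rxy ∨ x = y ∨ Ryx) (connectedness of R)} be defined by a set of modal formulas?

No — not modally definable

Modal frame validity is preserved under disjoint unions.
Take 4 disjoint single-world reflexive frames: each is trivially connected, but their disjoint union has 4 worlds with no edge between distinct components, so it is not connected.
So no modal formula (or set of formulas) defines exactly the connected frames.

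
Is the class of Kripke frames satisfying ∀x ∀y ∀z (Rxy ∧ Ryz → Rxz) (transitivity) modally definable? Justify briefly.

Yes — defined by □q → □□q

This is a Sahlqvist condition; the 4 axiom □q → □□q defines it.
Suppose □q→□□q is valid. Take Rxy, Ryz and set V(q)={w : Rxw}. Then □q at x, so □□q at x, so □q at y, so q at z, i.e. Rxz.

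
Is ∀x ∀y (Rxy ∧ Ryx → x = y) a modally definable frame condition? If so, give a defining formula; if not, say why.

Any modally definable frame class is closed under surjective bounded morphisms.
The 8-cycle (worlds w0,w1,w2,w3,w4,w5,w6,w7 with w0→w1→w2→w3→w4→w5→w6→w7→w0) is antisymmetric. Sending even-indexed worlds to a and odd-indexed worlds to b is a surjective bounded morphism onto the two-world frame with a↔b, which is not antisymmetric.
So no modal formula (or set of formulas) defines exactly the antisymmetric frames.

No — not modally definable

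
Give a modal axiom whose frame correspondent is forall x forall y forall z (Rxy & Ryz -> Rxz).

□ψ → □□ψ

This is transitivity; the standard corresponding axiom is 4: □ψ → □□ψ.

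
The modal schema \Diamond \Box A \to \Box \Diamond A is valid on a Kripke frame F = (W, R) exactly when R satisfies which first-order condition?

Suppose ◇□A→□◇A is valid. Take Rxy, Rxz and set V(A)={w : Ryw}. Then □A at y so ◇□A at x, so □◇A at x, so ◇A at z, giving w with Rzw and Ryw.

convergence: \forall x \forall y \forall z (Rxy \wedge Rxz \to \exists w (Ryw \wedge Rzw))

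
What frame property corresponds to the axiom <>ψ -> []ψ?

Suppose ◇ψ→□ψ is valid. Take Rxy, Rxz and set V(ψ)={y}. Then ◇ψ at x, so □ψ at x, so ψ at z, i.e. z=y.

Partial functionality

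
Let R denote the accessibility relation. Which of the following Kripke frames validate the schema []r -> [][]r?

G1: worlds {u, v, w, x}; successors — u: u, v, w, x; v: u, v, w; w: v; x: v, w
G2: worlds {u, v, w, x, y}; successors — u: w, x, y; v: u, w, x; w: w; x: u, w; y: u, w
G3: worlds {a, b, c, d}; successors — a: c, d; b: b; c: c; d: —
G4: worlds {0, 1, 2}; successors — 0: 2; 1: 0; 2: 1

G3

Frame correspondent (Sahlqvist): forall x forall y forall z (Rxy & Ryz -> Rxz) — i.e. transitivity.
G1: fails — Rvu and Rux but not Rvx.
G2: fails — Rvu and Ruy but not Rvy.
G3: condition met.
G4: fails — R10 and R02 but not R12.
Valid on: G3.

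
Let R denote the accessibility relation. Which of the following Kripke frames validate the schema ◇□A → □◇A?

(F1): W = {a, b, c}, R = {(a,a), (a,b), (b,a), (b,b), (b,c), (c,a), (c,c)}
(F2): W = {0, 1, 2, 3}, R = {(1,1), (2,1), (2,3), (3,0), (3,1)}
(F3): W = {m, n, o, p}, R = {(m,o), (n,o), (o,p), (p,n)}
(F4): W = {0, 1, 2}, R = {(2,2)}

Frame correspondent (Sahlqvist): ∀x ∀y ∀z (Rxy ∧ Rxz → ∃w (Ryw ∧ Rzw)) — i.e. convergence.
(F1): condition met.
(F2): fails — R31 and R30 but 1 and 0 have no common successor.
(F3): condition met.
(F4): condition met.

(F1), (F3), (F4)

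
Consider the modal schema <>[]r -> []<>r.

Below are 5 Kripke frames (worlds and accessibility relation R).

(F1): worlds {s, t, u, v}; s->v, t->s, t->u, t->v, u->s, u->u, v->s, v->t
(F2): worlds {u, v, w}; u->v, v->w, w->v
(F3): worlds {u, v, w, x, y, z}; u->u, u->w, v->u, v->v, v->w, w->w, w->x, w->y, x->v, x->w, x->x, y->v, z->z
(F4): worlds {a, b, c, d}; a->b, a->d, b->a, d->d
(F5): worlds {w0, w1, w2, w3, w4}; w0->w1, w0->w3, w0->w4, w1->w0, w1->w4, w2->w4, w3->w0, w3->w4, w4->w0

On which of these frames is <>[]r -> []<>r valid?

This is the axiom for convergence; its first-order frame correspondent is forall x forall y forall z (Rxy & Rxz -> exists w (Ryw & Rzw)).
(F1): fails — Rtv and Rts but v and s have no common successor.
(F2): ✓.
(F3): fails — Rww and Rwy but w and y have no common successor.
(F4): fails — Rad and Rab but d and b have no common successor.
(F5): fails — Rw1w0 and Rw1w4 but w0 and w4 have no common successor.

(F2)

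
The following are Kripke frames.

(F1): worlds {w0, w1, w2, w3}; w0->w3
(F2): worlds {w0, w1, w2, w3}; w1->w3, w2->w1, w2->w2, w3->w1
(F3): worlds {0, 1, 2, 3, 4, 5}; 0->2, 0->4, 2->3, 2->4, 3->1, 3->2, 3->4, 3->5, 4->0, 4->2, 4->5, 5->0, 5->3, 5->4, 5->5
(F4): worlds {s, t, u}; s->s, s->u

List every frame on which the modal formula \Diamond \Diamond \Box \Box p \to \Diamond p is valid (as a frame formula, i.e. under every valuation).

Frame correspondent (Sahlqvist): \forall x \forall y (x R^2 y \to \exists w (y R^2 w \wedge xRw)) — i.e. a generalized confluence (Geach) condition.
(F1): holds.
(F2): fails — w1R²w1 but no w with w1R²w and w1Rw.
(F3): fails — 2R²1 but no w with 1R²w and 2Rw.
(F4): fails — sR²u but no w with uR²w and sRw.

(F1)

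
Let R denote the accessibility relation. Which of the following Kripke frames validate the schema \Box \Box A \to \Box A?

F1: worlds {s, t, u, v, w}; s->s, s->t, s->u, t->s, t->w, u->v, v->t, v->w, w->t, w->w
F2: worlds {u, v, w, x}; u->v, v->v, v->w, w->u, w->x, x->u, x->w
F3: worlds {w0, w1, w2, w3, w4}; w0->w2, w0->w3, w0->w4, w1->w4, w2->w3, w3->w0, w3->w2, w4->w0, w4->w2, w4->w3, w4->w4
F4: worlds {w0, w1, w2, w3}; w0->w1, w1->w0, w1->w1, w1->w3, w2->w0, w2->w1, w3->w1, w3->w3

F4

This is the axiom for density; its first-order frame correspondent is \forall x \forall y (Rxy \to \exists z (Rxz \wedge Rzy)).
F1: fails — Ruv but no z with Ruz and Rzv.
F2: fails — Rxw but no z with Rxz and Rzw.
F3: fails — Rw3w0 but no z with Rw3z and Rzw0.
F4: condition met.
Valid on: F4.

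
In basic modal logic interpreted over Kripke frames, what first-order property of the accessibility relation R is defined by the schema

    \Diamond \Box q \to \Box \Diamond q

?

This schema is the .2 axiom.
Its frame correspondent is convergence — \forall x \forall y \forall z (Rxy \wedge Rxz \to \exists w (Ryw \wedge Rzw)).

convergence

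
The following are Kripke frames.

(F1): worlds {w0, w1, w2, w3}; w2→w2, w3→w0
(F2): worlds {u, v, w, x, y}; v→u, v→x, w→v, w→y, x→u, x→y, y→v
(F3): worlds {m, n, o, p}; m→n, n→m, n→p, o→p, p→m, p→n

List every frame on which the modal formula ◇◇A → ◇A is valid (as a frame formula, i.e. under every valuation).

The schema corresponds to transitivity: ∀x ∀y ∀z (Rxy ∧ Ryz → Rxz).
(F1): satisfies the condition.
(F2): fails — Rvx and Rxy but not Rvy.
(F3): fails — Rop and Rpm but not Rom.

(F1)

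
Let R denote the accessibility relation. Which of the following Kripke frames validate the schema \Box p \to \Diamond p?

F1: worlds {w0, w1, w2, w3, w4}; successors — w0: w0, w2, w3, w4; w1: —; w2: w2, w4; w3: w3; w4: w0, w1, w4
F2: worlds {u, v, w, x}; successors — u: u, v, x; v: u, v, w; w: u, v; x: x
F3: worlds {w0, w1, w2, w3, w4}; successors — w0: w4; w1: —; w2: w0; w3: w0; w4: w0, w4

F2

The schema corresponds to seriality: \forall x \exists y Rxy.
F1: fails — world w1 has no successor.
F2: condition met.
F3: fails — world w1 has no successor.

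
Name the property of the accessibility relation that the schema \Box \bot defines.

This schema is the Ver axiom.
It corresponds to emptiness of R: \forall x \forall y \neg Rxy.

Emptiness of R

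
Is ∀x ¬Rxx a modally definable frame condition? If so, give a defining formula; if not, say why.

No — not modally definable

Modal frame validity is preserved under surjective bounded morphisms.
The 4-cycle (worlds a,b,c,d with a→b→c→d→a) is irreflexive, and the map sending every world to a single reflexive point • is a surjective bounded morphism (forth: every edge maps to (•,•); back: every world has a successor). So any modal formula valid on the 4-cycle is also valid on the reflexive point, which is not irreflexive.
Hence irreflexivity is not modally definable.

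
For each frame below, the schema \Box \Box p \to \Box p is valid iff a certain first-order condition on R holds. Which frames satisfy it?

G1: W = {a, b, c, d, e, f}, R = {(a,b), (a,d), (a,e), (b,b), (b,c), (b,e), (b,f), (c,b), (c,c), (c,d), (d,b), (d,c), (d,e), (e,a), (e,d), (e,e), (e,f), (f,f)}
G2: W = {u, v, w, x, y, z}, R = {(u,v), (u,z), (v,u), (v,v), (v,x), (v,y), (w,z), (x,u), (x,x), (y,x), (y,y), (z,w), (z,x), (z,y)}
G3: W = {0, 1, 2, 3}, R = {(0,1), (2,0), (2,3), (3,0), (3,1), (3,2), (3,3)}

G1

Frame correspondent (Sahlqvist): \forall x \forall y (Rxy \to \exists z (Rxz \wedge Rzy)) — i.e. density.
G1: satisfies the condition.
G2: fails — Ruz but no t with Rut and Rtz.
G3: fails — R01 but no z with R0z and Rz1.
Valid on: G1.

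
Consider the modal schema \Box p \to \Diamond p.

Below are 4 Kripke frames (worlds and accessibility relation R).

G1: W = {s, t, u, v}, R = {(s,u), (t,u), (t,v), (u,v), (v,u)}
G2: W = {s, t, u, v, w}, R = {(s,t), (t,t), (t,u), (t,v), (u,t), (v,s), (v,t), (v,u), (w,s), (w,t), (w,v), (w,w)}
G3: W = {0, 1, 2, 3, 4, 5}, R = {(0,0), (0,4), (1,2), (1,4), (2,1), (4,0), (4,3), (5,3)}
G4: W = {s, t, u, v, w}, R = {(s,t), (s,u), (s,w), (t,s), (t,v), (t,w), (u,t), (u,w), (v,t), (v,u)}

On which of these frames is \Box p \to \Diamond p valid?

G1, G2

Frame correspondent (Sahlqvist): \forall x \exists y Rxy — i.e. seriality.
G1: ✓.
G2: ✓.
G3: fails — world 3 has no successor.
G4: fails — world w has no successor.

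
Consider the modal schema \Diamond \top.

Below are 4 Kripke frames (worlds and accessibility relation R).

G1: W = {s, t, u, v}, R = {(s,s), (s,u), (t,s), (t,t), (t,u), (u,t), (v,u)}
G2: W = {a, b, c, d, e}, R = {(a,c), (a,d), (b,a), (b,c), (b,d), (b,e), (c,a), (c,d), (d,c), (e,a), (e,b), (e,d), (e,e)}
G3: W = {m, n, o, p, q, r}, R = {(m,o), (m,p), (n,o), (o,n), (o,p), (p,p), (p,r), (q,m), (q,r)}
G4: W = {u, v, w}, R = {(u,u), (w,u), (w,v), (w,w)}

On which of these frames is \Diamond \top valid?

G1, G2

The schema corresponds to seriality: \forall x \exists y Rxy.
G1: ✓.
G2: ✓.
G3: fails — world r has no successor.
G4: fails — world v has no successor.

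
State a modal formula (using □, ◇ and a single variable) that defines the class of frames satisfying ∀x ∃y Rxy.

This is seriality; the standard corresponding axiom is D: □q → ◇q.
Suppose □q→◇q is valid. At any x set V(q)=W. Then □q at x, so ◇q at x, so x has a successor.

□q → ◇q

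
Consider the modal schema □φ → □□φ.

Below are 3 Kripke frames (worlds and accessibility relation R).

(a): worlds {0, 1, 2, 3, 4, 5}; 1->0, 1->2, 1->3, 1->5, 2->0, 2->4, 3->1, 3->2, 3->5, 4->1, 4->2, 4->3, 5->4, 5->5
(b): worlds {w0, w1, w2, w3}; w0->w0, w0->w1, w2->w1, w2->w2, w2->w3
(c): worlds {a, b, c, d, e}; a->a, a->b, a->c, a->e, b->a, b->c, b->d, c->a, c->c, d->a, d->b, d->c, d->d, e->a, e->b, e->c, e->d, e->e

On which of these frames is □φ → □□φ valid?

(b)

The schema corresponds to transitivity: ∀x ∀y ∀z (Rxy ∧ Ryz → Rxz).
(a): fails — R32 and R20 but not R30.
(b): holds.
(c): fails — Rab and Rbd but not Rad.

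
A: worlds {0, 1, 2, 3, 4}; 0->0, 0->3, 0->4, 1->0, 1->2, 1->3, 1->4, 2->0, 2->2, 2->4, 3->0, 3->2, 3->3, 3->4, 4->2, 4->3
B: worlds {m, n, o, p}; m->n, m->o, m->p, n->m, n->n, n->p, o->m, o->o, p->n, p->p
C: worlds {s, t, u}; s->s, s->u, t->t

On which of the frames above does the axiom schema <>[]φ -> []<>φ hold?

This is the axiom for convergence; its first-order frame correspondent is forall x forall y forall z (Rxy & Rxz -> exists w (Ryw & Rzw)).
A: condition met.
B: fails — Rmo and Rmp but o and p have no common successor.
C: fails — Rsu and Rsu but u and u have no common successor.

A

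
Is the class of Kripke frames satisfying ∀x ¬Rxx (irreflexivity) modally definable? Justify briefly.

Modal frame validity is preserved under surjective bounded morphisms.
The 2-cycle (worlds 0,1 with 0→1→0) is irreflexive, and the map sending every world to a single reflexive point • is a surjective bounded morphism (forth: every edge maps to (•,•); back: every world has a successor). So any modal formula valid on the 2-cycle is also valid on the reflexive point, which is not irreflexive.
So no modal formula (or set of formulas) defines exactly the irreflexive frames.

Not definable by any modal formula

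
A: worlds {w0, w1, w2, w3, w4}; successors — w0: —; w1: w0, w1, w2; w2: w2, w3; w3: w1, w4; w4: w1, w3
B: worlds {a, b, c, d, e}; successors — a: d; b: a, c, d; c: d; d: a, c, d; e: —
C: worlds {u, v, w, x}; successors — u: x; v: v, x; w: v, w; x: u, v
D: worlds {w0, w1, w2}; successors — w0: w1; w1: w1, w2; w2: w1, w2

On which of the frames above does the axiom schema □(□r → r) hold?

Frame correspondent (Sahlqvist): ∀x ∀y (Rxy → Ryy) — i.e. shift-reflexivity.
A: fails — Rw1w0 but not Rw0w0.
B: fails — Rbc but not Rcc.
C: fails — Rvx but not Rxx.
D: condition met.

D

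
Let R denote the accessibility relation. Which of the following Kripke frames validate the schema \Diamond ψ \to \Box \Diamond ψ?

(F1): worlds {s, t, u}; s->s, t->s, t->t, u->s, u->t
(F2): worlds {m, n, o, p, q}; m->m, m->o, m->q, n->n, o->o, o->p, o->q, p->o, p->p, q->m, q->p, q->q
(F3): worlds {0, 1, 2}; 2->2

(F3)

This is the axiom for the Euclidean property; its first-order frame correspondent is \forall x \forall y \forall z (Rxy \wedge Rxz \to Ryz).
(F1): fails — Rts and Rtt but not Rst.
(F2): fails — Rmo and Rmm but not Rom.
(F3): satisfies the condition.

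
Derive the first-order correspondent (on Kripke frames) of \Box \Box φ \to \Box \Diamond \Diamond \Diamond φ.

\forall x \forall z (xRz \to \exists w (x R^2 w \wedge z R^3 w))

This is a Sahlqvist (Geach-type) schema ◇^0□^2φ → □^1◇^3φ.
Minimal-valuation argument: fix x; take any y with xR^0y and any z with xR^1z. Set V(φ) to the set of worlds R-reachable from y in exactly 2 steps. Then □^2φ holds at y, so the antecedent holds at x; validity forces ◇^3φ at z, giving a w with zR^3w and yR^2w.
First-order correspondent: \forall x \forall z (xRz \to \exists w (x R^2 w \wedge z R^3 w)).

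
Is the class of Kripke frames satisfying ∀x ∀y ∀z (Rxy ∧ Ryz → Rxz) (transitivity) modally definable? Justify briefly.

This is a Sahlqvist condition; the 4 axiom □p → □□p defines it.

Yes — defined by □p → □□p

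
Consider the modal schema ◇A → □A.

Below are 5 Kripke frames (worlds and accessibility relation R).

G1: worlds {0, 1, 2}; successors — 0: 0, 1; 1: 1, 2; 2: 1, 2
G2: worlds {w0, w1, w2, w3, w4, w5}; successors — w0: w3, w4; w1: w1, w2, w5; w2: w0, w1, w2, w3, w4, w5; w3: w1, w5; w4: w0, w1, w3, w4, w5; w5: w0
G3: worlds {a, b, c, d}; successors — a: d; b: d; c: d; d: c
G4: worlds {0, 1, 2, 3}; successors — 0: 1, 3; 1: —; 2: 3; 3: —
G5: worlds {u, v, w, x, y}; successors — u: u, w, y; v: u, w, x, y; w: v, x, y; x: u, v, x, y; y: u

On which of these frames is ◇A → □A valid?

G3

The schema corresponds to partial functionality: ∀x ∀y ∀z (Rxy ∧ Rxz → y = z).
G1: fails — 0 sees both 0 and 1.
G2: fails — w0 sees both w3 and w4.
G3: holds.
G4: fails — 0 sees both 1 and 3.
G5: fails — u sees both u and w.
Valid on: G3.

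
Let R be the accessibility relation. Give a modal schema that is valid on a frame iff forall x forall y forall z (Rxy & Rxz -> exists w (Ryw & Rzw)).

This is convergence; the standard corresponding axiom is .2: ◇□ψ → □◇ψ.

◇□ψ → □◇ψ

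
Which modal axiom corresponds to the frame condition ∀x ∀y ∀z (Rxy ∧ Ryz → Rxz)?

A defining formula is □r → □□r (the 4 axiom).
Suppose □r→□□r is valid. Take Rxy, Ryz and set V(r)={w : Rxw}. Then □r at x, so □□r at x, so □r at y, so r at z, i.e. Rxz.

□r → □□r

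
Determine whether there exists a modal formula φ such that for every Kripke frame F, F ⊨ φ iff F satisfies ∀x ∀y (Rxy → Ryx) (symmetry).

This is a Sahlqvist condition; the B axiom p → □◇p defines it.

Yes — defined by p → □◇p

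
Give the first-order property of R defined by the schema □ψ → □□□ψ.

This is a Sahlqvist (Geach-type) schema ◇^0□^1ψ → □^3◇^0ψ.
Minimal-valuation argument: fix x; take any y with xR^0y and any z with xR^3z. Set V(ψ) to the set of worlds R-reachable from y in exactly 1 step. Then □^1ψ holds at y, so the antecedent holds at x; validity forces ◇^0ψ at z, giving a w with zR^0w and yR^1w.
First-order correspondent: ∀x ∀z (xR³z → ∃w (xRw ∧ z = w)).

∀x ∀z (xR³z → ∃w (xRw ∧ z = w))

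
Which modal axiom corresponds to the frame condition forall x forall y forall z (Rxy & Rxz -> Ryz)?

◇ψ → □◇ψ

This is the Euclidean property; the standard corresponding axiom is 5: ◇ψ → □◇ψ.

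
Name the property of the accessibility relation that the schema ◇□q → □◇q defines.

This schema is the .2 axiom.
Its frame correspondent is convergence — ∀x ∀y ∀z (Rxy ∧ Rxz → ∃w (Ryw ∧ Rzw)).

convergence: ∀x ∀y ∀z (Rxy ∧ Rxz → ∃w (Ryw ∧ Rzw))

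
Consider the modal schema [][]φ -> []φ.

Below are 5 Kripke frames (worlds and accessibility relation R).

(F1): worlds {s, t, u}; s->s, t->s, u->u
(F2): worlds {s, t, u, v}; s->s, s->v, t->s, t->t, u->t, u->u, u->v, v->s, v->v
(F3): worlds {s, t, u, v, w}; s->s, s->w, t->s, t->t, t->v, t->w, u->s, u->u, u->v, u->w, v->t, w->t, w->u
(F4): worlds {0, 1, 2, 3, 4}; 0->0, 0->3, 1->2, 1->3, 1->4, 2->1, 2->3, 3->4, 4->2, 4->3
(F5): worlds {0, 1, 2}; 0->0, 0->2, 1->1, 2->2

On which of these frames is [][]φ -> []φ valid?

(F1), (F2), (F3), (F5)

This is the axiom for density; its first-order frame correspondent is forall x forall y (Rxy -> exists z (Rxz & Rzy)).
(F1): satisfies the condition.
(F2): satisfies the condition.
(F3): satisfies the condition.
(F4): fails — R34 but no z with R3z and Rz4.
(F5): satisfies the condition.
Valid on: (F1), (F2), (F3), (F5).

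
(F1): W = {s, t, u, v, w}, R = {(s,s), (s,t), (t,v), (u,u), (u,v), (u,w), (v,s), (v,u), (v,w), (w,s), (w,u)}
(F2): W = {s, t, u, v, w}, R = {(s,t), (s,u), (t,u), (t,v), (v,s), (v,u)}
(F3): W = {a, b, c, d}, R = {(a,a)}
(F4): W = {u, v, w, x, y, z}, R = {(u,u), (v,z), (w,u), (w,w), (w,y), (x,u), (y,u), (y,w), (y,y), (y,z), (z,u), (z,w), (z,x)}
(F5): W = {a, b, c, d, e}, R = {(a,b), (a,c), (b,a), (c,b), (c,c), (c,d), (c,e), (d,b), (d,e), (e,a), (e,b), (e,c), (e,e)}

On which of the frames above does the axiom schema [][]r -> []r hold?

(F3)

Frame correspondent (Sahlqvist): forall x forall y (Rxy -> exists z (Rxz & Rzy)) — i.e. density.
(F1): fails — Rtv but no z with Rtz and Rzv.
(F2): fails — Rtv but no z with Rtz and Rzv.
(F3): holds.
(F4): fails — Rvz but no t with Rvt and Rtz.
(F5): fails — Rba but no z with Rbz and Rza.
Valid on: (F3).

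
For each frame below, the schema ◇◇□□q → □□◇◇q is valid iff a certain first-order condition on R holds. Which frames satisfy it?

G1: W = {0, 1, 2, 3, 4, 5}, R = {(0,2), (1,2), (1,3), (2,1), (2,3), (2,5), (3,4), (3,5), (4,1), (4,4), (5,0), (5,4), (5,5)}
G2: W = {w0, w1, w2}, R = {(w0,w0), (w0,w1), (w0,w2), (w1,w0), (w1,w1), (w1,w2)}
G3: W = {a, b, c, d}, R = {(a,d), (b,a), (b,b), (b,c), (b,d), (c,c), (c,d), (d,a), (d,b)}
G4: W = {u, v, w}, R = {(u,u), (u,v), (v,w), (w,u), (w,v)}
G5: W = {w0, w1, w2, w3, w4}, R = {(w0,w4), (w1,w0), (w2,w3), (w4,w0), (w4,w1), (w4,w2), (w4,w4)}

The schema corresponds to a generalized confluence (Geach) condition: ∀x ∀y ∀z ((xR²y ∧ xR²z) → ∃w (yR²w ∧ zR²w)).
G1: satisfies the condition.
G2: fails — w0R²w0, w0R²w2 but no w with w0R²w and w2R²w.
G3: satisfies the condition.
G4: satisfies the condition.
G5: fails — w0R²w0, w0R²w2 but no w with w0R²w and w2R²w.

G1, G3, G4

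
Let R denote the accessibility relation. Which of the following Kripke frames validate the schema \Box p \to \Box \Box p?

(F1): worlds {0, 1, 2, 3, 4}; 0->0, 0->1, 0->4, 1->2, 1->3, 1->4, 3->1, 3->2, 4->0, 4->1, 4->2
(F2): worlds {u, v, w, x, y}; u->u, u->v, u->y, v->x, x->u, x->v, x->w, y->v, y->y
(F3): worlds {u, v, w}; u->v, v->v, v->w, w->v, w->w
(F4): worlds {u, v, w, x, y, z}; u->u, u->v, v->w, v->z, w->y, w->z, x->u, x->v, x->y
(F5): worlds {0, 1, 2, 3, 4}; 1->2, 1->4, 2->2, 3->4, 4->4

(F5)

The schema corresponds to transitivity: \forall x \forall y \forall z (Rxy \wedge Ryz \to Rxz).
(F1): fails — R31 and R14 but not R34.
(F2): fails — Ruv and Rvx but not Rux.
(F3): fails — Ruv and Rvw but not Ruw.
(F4): fails — Ruv and Rvz but not Ruz.
(F5): holds.
Valid on: (F5).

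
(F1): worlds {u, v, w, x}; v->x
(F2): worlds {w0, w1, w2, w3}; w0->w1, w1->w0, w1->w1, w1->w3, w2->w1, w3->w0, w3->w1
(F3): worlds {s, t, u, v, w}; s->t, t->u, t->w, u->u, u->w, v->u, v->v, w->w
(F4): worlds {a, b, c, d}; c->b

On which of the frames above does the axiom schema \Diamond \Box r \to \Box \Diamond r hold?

(F2), (F3)

Frame correspondent (Sahlqvist): \forall x \forall y \forall z (Rxy \wedge Rxz \to \exists w (Ryw \wedge Rzw)) — i.e. convergence.
(F1): fails — Rvx and Rvx but x and x have no common successor.
(F2): holds.
(F3): holds.
(F4): fails — Rcb and Rcb but b and b have no common successor.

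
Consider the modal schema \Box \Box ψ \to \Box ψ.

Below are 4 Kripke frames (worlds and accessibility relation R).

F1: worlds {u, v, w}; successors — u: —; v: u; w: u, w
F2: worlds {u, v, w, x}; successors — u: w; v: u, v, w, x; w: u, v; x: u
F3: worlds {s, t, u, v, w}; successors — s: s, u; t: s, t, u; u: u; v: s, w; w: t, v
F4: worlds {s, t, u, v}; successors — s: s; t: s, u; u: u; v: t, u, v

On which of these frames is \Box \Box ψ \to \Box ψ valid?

F4

Frame correspondent (Sahlqvist): \forall x \forall y (Rxy \to \exists z (Rxz \wedge Rzy)) — i.e. density.
F1: fails — Rvu but no z with Rvz and Rzu.
F2: fails — Ruw but no z with Ruz and Rzw.
F3: fails — Rvw but no z with Rvz and Rzw.
F4: holds.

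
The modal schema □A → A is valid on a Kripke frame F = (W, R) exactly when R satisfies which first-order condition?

reflexivity: ∀x Rxx

Suppose □A→A is valid. At any x set V(A)={w : Rxw}. Then □A holds at x, so A holds at x, i.e. Rxx.
The converse is a direct semantic check.
So the correspondent is reflexivity.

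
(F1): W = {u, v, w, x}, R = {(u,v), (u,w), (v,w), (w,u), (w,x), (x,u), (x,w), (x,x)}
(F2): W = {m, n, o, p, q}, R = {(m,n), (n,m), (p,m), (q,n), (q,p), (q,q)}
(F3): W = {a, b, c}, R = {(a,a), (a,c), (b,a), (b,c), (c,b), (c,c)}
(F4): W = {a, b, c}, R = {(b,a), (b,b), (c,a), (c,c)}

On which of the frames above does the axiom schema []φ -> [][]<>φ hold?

This is the axiom for a generalized confluence (Geach) condition; its first-order frame correspondent is forall x forall z (x R^2 z -> exists w (xRw & zRw)).
(F1): fails — uR²w but no t with uRt and wRt.
(F2): fails — qR²n but no w with qRw and nRw.
(F3): condition met.
(F4): fails — bR²a but no w with bRw and aRw.
Valid on: (F3).

(F3)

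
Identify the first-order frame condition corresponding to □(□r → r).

shift-reflexivity

Suppose □(□r→r) is valid. Take Rxy and set V(r)={w : Ryw}. Then at y, □r holds; since □(□r→r) at x, □r→r at y, so r at y, i.e. Ryy.
The converse is a direct semantic check.
So the correspondent is shift-reflexivity.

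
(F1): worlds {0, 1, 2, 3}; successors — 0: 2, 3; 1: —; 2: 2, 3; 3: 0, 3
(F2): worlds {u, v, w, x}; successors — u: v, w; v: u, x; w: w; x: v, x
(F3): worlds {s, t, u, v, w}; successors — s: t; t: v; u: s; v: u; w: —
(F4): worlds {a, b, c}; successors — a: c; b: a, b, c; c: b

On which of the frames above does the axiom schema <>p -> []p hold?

(F3)

The schema corresponds to partial functionality: forall x forall y forall z (Rxy & Rxz -> y = z).
(F1): fails — 0 sees both 2 and 3.
(F2): fails — u sees both v and w.
(F3): satisfies the condition.
(F4): fails — b sees both a and b.
Valid on: (F3).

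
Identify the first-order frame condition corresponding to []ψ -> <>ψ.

seriality: forall x exists y Rxy

Suppose □ψ→◇ψ is valid. At any x set V(ψ)=W. Then □ψ at x, so ◇ψ at x, so x has a successor.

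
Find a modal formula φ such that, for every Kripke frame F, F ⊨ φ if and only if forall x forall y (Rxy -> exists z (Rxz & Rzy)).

□□p → □p

The condition is density. The C4 schema □□p → □p defines it.
Suppose □□p→□p is valid. Take Rxy and set V(p)={w : xR²w}. Then □□p at x, so □p at x, so p at y, i.e. ∃z(Rxz∧Rzy).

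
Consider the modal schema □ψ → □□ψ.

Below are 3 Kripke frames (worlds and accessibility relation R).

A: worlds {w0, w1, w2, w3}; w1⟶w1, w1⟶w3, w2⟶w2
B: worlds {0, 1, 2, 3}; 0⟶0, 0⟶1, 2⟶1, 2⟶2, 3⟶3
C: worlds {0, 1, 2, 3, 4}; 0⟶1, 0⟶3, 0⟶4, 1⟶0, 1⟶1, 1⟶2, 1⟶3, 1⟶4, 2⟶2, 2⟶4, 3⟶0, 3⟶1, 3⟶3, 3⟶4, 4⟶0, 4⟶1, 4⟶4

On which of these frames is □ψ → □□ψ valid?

This is the axiom for transitivity; its first-order frame correspondent is ∀x ∀y ∀z (Rxy ∧ Ryz → Rxz).
A: holds.
B: holds.
C: fails — R31 and R12 but not R32.

A, B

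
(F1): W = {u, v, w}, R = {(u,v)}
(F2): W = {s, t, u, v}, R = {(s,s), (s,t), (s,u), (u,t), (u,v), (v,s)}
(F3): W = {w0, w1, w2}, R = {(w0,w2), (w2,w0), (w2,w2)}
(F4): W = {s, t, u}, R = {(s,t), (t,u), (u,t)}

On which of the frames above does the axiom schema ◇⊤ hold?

Frame correspondent (Sahlqvist): ∀x ∃y Rxy — i.e. seriality.
(F1): fails — world v has no successor.
(F2): fails — world t has no successor.
(F3): fails — world w1 has no successor.
(F4): ✓.

(F4)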